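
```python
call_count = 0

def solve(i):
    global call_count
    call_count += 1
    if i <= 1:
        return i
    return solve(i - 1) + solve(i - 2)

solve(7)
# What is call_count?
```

Calls(i) = 1 + Calls(i-1) + Calls(i-2); Calls(0)=Calls(1)=1. For i=7 this gives 41.

Answer: 41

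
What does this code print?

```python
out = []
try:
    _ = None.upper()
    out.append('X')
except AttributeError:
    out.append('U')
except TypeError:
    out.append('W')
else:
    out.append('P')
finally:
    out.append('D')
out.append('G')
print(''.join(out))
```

Execution trace: 'U' (except AttributeError) → 'D' (finally) → 'G' (after the try/except). Output: UDG

Answer: UDG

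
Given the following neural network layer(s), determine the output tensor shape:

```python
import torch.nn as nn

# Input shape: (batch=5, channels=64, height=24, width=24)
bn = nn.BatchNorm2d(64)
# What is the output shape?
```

Input: (5, 64, 24, 24) -> Output: (5, 64, 24, 24)

Answer: (5, 64, 24, 24)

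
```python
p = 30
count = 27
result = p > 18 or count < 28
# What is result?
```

Trace:
`p = 30` → p = 30
`count = 27` → count = 27
`result = p > 18 or count < 28` → result = True
So result = True

Answer: True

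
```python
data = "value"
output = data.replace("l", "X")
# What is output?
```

Trace:
`data = "value"` → data = 'value'
`output = data.replace("l", "X")` → output = 'vaXue'
So output = 'vaXue'

Answer: 'vaXue'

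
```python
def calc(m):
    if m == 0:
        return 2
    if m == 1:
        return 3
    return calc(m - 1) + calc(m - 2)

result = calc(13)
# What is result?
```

Build up from base cases: calc(0)=2, calc(1)=3, calc(2)=5, calc(3)=8, calc(4)=13, calc(5)=21, calc(6)=34, ..., calc(13)=987

Answer: 987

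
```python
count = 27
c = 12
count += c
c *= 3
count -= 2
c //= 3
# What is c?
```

Trace:
`count = 27` → count = 27
`c = 12` → c = 12
`count += c` → count = 39
`c *= 3` → c = 36
`count -= 2` → count = 37
`c //= 3` → c = 12
So c = 12

Answer: 12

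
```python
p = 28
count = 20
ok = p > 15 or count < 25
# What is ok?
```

Trace:
`p = 28` → p = 28
`count = 20` → count = 20
`ok = p > 15 or count < 25` → ok = True
So ok = True

Answer: True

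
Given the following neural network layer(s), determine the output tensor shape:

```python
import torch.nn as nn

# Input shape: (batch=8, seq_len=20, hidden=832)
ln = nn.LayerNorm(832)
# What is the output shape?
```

Input: (8, 20, 832) -> Output: (8, 20, 832)

Answer: (8, 20, 832)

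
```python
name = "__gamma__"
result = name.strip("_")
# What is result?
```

Trace:
`name = "__gamma__"` → name = '__gamma__'
`result = name.strip("_")` → result = 'gamma'
So result = 'gamma'

Answer: 'gamma'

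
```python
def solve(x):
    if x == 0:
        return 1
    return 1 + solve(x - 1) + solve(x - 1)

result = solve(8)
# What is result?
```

solve(x) = 1 + 2·solve(x-1), solve(0)=1. Closed form: (1+1)·2^8 - 1 = 511.

Answer: 511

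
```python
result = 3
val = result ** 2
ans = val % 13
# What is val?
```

Trace:
`result = 3` → result = 3
`val = result ** 2` → val = 9
`ans = val % 13` → ans = 9
So val = 9

Answer: 9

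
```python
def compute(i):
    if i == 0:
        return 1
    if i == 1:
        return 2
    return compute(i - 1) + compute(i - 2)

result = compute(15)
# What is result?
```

Build up from base cases: compute(0)=1, compute(1)=2, compute(2)=3, compute(3)=5, compute(4)=8, compute(5)=13, compute(6)=21, ..., compute(15)=1597

Answer: 1597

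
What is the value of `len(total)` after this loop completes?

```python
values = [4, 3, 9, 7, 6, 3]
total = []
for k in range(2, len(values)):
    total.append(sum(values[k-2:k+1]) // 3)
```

Number of 3-element averages
`total` takes the values: [] → [5] → [5, 6] → [5, 6, 7] → [5, 6, 7, 5]
So `len(total)` = 4

Answer: 4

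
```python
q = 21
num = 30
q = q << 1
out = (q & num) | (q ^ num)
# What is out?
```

Trace:
`q = 21` → q = 21
`num = 30` → num = 30
`q = q << 1` → q = 42
`out = (q & num) | (q ^ num)` → out = 62
So out = 62

Answer: 62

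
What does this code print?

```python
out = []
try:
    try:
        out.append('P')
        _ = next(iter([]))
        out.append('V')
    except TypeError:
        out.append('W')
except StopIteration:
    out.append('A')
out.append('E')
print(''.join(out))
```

Execution trace: 'P' (try body) → 'A' (outer except StopIteration) → 'E' (after the try/except). Output: PAE

Answer: PAE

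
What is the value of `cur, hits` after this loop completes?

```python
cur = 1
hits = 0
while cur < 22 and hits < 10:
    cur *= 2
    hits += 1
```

Double until >= 22 or 10 iterations
`cur, hits` takes the values: (1, 0) → (2, 0) → (2, 1) → (4, 1) → (4, 2) → (8, 2) → (8, 3) → (16, 3) → (16, 4) → (32, 4) → (32, 5)

Answer: 32, 5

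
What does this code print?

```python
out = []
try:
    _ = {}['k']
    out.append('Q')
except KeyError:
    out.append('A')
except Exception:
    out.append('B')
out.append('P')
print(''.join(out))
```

Execution trace: 'A' (except KeyError) → 'P' (after the try/except). Output: AP

Answer: AP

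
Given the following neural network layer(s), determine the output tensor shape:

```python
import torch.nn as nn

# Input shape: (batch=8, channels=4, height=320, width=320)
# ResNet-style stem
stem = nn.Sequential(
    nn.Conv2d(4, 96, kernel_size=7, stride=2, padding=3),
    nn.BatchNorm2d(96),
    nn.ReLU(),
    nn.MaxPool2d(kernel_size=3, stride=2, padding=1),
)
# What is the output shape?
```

Input: (8, 4, 320, 320) -> after Conv2d 7x7 stride=2: (8, 96, 160, 160) -> Output: (8, 96, 80, 80)

Answer: (8, 96, 80, 80)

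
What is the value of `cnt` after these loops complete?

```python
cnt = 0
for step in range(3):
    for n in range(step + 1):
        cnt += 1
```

Triangle: 1 + 2 + ... + 3
`cnt` takes the values: 0 → 1 → 2 → 3 → 4 → 5 → 6

Answer: 6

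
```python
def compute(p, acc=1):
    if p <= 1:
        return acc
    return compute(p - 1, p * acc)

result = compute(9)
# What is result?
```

Accumulator trace (n, acc): (9, 1) -> (8, 9) -> (7, 72) -> (6, 504) -> (5, 3024) -> (4, 15120) -> (3, 60480) -> (2, 181440) -> (1, 362880) -> return 362880

Answer: 362880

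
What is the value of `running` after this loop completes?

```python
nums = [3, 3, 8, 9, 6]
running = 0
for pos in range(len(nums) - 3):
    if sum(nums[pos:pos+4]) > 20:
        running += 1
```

Count windows with sum > 20
`running` takes the values: 0 → 1 → 2

Answer: 2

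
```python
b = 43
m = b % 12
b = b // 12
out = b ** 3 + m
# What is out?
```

Trace:
`b = 43` → b = 43
`m = b % 12` → m = 7
`b = b // 12` → b = 3
`out = b ** 3 + m` → out = 34
So out = 34

Answer: 34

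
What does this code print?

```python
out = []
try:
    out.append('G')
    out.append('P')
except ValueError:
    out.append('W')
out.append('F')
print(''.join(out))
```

Execution trace: 'G' (try body) → 'P' (try body, no exception) → 'F' (after the try/except). Output: GPF

Answer: GPF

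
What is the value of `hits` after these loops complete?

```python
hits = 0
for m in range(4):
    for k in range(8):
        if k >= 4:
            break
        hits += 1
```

Inner breaks at 4, outer runs 4 times
`hits` takes the values: 0 → 1 → 2 → 3 → 4 → 5 → 6 → 7 → 8 → 9 → 10 → 11 → 12 → 13 → 14 → 15 → 16

Answer: 16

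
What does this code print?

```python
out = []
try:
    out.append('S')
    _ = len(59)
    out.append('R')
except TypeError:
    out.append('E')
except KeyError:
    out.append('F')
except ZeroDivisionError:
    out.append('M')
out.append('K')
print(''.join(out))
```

Execution trace: 'S' (try body) → 'E' (except TypeError) → 'K' (after the try/except). Output: SEK

Answer: SEK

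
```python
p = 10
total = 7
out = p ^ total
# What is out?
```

Trace:
`p = 10` → p = 10
`total = 7` → total = 7
`out = p ^ total` → out = 13
So out = 13

Answer: 13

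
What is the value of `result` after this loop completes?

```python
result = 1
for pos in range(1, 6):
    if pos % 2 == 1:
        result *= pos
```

Product of odd numbers 1 to 5
`result` takes the values: 1 → 3 → 15

Answer: 15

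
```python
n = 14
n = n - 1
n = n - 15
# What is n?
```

Trace:
`n = 14` → n = 14
`n = n - 1` → n = 13
`n = n - 15` → n = -2
So n = -2

Answer: -2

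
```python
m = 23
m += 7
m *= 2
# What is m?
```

Trace:
`m = 23` → m = 23
`m += 7` → m = 30
`m *= 2` → m = 60
So m = 60

Answer: 60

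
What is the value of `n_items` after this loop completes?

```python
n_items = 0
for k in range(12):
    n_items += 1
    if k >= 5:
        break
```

Loop breaks when k reaches 5, n_items is 6
`n_items` takes the values: 0 → 1 → 2 → 3 → 4 → 5 → 6

Answer: 6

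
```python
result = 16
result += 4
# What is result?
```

Trace:
`result = 16` → result = 16
`result += 4` → result = 20
So result = 20

Answer: 20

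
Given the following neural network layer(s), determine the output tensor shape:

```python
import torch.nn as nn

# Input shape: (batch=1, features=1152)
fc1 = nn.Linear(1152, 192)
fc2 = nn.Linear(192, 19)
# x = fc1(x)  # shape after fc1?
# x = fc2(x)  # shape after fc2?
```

Input: (1, 1152) -> after fc1: (1, 192) -> Output: (1, 19)

Answer: (1, 19)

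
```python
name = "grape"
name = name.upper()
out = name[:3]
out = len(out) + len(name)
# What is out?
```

Trace:
`name = "grape"` → name = 'grape'
`name = name.upper()` → name = 'GRAPE'
`out = name[:3]` → out = 'GRA'
`out = len(out) + len(name)` → out = 8
So out = 8

Answer: 8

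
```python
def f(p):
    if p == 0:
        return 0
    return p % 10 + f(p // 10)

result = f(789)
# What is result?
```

Sum of digits of 789: 9 + 8 + 7 = 24

Answer: 24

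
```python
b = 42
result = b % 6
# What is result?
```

Trace:
`b = 42` → b = 42
`result = b % 6` → result = 0
So result = 0

Answer: 0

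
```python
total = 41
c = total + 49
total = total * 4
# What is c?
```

Trace:
`total = 41` → total = 41
`c = total + 49` → c = 90
`total = total * 4` → total = 164
So c = 90

Answer: 90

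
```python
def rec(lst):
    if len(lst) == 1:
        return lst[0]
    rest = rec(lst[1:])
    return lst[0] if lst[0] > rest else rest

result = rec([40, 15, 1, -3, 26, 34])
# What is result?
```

Recursive max over [40, 15, 1, -3, 26, 34] = 40

Answer: 40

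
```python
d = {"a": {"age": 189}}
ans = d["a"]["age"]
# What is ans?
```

Trace:
`d = {"a": {"age": 189}}` → d = {'a': {'age': 189}}
`ans = d["a"]["age"]` → ans = 189
So ans = 189

Answer: 189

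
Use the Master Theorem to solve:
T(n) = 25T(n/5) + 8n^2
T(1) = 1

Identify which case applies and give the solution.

a=25, b=5, f(n)=8n^2. log_5(25) = 2. Since c=2 = 2, Case 2 applies: T(n) = Θ(n^log_b(a) · log n) = O(n^2 log n).

Answer: O(n^2 log n) - Case 2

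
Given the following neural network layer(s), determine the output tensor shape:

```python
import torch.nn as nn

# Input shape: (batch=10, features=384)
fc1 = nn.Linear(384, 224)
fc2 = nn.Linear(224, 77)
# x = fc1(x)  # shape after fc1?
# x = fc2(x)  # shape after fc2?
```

Input: (10, 384) -> after fc1: (10, 224) -> Output: (10, 77)

Answer: (10, 77)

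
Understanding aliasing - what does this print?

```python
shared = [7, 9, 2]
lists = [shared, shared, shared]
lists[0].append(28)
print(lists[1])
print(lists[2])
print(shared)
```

Key concept: list of same reference.
Step by step:
`shared = [7, 9, 2]` → shared = [7, 9, 2]
`lists = [shared, shared, shared]` → lists = [[7, 9, 2], [7, 9, 2], [7, 9, 2]]
`lists[0].append(28)` → shared = [7, 9, 2, 28]; lists = [[7, 9, 2, 28], [7, 9, 2, 28], [7, 9, 2, 28]]
`print(lists[1])` → prints [7, 9, 2, 28]
`print(lists[2])` → prints [7, 9, 2, 28]
`print(shared)` → prints [7, 9, 2, 28]

Answer:
[7, 9, 2, 28]
[7, 9, 2, 28]
[7, 9, 2, 28]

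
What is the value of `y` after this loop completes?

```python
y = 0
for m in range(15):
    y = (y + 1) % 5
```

Increment mod 5, 15 times = 0
`y` takes the values: 0 → 1 → 2 → 3 → 4 → 0 → 1 → 2 → 3 → 4 → 0 → 1 → 2 → 3 → 4 → 0

Answer: 0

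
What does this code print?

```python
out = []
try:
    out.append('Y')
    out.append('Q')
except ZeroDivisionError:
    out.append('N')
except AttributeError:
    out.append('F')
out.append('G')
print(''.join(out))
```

Execution trace: 'Y' (try body) → 'Q' (try body, no exception) → 'G' (after the try/except). Output: YQG

Answer: YQG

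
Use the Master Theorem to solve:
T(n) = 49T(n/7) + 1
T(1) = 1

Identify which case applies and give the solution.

a=49, b=7, f(n)=1. log_7(49) = 2. Since c=0 < 2, Case 1 applies: T(n) = Θ(n^log_b(a)) = O(n^2).

Answer: O(n^2) - Case 1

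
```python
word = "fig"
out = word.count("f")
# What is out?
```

Trace:
`word = "fig"` → word = 'fig'
`out = word.count("f")` → out = 1
So out = 1

Answer: 1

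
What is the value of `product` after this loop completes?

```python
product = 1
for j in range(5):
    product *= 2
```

2^5 = 32
`product` takes the values: 1 → 2 → 4 → 8 → 16 → 32

Answer: 32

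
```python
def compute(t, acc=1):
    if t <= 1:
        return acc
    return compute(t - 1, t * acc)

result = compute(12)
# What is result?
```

Accumulator trace (n, acc): (12, 1) -> (11, 12) -> (10, 132) -> (9, 1320) -> (8, 11880) -> (7, 95040) -> (6, 665280) -> (5, 3991680) -> (4, 19958400) -> (3, 79833600) -> (2, 239500800) -> (1, 479001600) -> return 479001600

Answer: 479001600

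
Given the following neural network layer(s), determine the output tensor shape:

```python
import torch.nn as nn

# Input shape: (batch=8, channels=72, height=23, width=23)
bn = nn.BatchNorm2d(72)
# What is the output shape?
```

Input: (8, 72, 23, 23) -> Output: (8, 72, 23, 23)

Answer: (8, 72, 23, 23)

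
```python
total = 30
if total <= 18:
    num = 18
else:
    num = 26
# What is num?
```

Trace:
`total = 30` → total = 30
`if total <= 18: ...` → total <= 18 is False, take else branch → num = 26
So num = 26

Answer: 26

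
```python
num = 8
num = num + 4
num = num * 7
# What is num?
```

Trace:
`num = 8` → num = 8
`num = num + 4` → num = 12
`num = num * 7` → num = 84
So num = 84

Answer: 84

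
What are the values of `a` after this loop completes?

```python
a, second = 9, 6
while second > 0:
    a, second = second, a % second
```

GCD of 9 and 6
`a` takes the values: 9 → 6 → 3

Answer: 3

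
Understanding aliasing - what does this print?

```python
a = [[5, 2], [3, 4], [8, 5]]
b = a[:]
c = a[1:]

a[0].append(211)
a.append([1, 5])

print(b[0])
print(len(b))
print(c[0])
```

Key concept: slice with nested mutation.
Step by step:
`a = [[5, 2], [3, 4], [8, 5]]` → a = [[5, 2], [3, 4], [8, 5]]
`b = a[:]` → b = [[5, 2], [3, 4], [8, 5]]
`c = a[1:]` → c = [[3, 4], [8, 5]]
`a[0].append(211)` → a = [[5, 2, 211], [3, 4], [8, 5]]; b = [[5, 2, 211], [3, 4], [8, 5]]
`a.append([1, 5])` → a = [[5, 2, 211], [3, 4], [8, 5], [1, 5]]
`print(b[0])` → prints [5, 2, 211]
`print(len(b))` → prints 3
`print(c[0])` → prints [3, 4]

Answer:
[5, 2, 211]
3
[3, 4]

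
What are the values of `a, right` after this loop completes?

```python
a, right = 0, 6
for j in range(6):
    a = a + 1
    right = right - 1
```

a goes 0→6, right goes 6→0
`a, right` takes the values: (0, 6) → (1, 6) → (1, 5) → (2, 5) → (2, 4) → (3, 4) → (3, 3) → (4, 3) → (4, 2) → (5, 2) → (5, 1) → (6, 1) → (6, 0)

Answer: 6, 0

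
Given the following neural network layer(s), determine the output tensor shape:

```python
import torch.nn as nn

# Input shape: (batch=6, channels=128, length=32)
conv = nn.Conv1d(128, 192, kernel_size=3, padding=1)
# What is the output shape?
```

Input: (6, 128, 32) -> Output: (6, 192, 32)

Answer: (6, 192, 32)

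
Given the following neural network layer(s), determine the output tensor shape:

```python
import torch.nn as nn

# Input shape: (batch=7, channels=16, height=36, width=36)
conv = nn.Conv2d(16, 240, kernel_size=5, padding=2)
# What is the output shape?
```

Input: (7, 16, 36, 36) -> Output: (7, 240, 36, 36)

Answer: (7, 240, 36, 36)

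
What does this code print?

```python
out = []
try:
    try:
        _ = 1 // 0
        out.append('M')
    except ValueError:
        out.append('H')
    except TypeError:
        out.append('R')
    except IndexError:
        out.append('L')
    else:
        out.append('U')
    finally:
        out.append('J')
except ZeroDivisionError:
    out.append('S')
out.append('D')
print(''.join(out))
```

Execution trace: 'J' (finally) → 'S' (outer except ZeroDivisionError) → 'D' (after the try/except). Output: JSD

Answer: JSD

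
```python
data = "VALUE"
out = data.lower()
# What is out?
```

Trace:
`data = "VALUE"` → data = 'VALUE'
`out = data.lower()` → out = 'value'
So out = 'value'

Answer: 'value'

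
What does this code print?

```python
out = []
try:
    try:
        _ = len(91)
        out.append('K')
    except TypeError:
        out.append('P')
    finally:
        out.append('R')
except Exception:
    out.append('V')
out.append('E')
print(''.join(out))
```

Execution trace: 'P' (inner except TypeError) → 'R' (inner finally) → 'E' (after the try/except). Output: PRE

Answer: PRE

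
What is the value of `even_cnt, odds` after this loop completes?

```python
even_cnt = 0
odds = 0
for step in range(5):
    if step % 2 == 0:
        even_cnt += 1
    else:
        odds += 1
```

Count evens and odds in range(5)
`even_cnt, odds` takes the values: (0, 0) → (1, 0) → (1, 1) → (2, 1) → (2, 2) → (3, 2)

Answer: 3, 2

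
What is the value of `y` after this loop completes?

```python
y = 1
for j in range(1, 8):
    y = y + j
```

Start at 1, add 1 through 7
`y` takes the values: 1 → 2 → 4 → 7 → 11 → 16 → 22 → 29

Answer: 29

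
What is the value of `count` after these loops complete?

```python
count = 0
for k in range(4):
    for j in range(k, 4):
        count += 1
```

Upper triangle: 4 + 3 + ... + 1
`count` takes the values: 0 → 1 → 2 → 3 → 4 → 5 → 6 → 7 → 8 → 9 → 10

Answer: 10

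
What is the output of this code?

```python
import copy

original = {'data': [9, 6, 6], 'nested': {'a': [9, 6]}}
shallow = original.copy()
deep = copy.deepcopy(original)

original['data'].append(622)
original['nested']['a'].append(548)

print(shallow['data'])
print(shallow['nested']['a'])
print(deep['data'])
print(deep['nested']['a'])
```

Key concept: comparing shallow vs deep copy.
Step by step:
`original = {'data': [9, 6, 6], 'nested': {'a': [9, 6]}}` → original = {'data': [9, 6, 6], 'nested': {'a': [9, 6]}}
`shallow = original.copy()` → shallow = {'data': [9, 6, 6], 'nested': {'a': [9, 6]}}
`deep = copy.deepcopy(original)` → deep = {'data': [9, 6, 6], 'nested': {'a': [9, 6]}}
`original['data'].append(622)` → original = {'data': [9, 6, 6, 622], 'nested': {'a': [9, 6]}}; shallow = {'data': [9, 6, 6, 622], 'nested': {'a': [9, 6]}}
`original['nested']['a'].append(548)` → original = {'data': [9, 6, 6, 622], 'nested': {'a': [9, 6, 548]}}; shallow = {'data': [9, 6, 6, 622], 'nested': {'a': [9, 6, 548]}}
`print(shallow['data'])` → prints [9, 6, 6, 622]
`print(shallow['nested']['a'])` → prints [9, 6, 548]
`print(deep['data'])` → prints [9, 6, 6]
`print(deep['nested']['a'])` → prints [9, 6]

Answer:
[9, 6, 6, 622]
[9, 6, 548]
[9, 6, 6]
[9, 6]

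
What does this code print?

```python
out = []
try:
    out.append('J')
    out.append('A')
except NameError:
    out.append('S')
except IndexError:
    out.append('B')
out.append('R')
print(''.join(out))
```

Execution trace: 'J' (try body) → 'A' (try body, no exception) → 'R' (after the try/except). Output: JAR

Answer: JAR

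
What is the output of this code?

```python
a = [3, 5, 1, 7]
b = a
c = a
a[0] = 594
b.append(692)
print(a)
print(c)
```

Key concept: multiple aliases.
Step by step:
`a = [3, 5, 1, 7]` → a = [3, 5, 1, 7]
`b = a` → b = [3, 5, 1, 7] (same object as a)
`c = a` → c = [3, 5, 1, 7] (same object as a, b)
`a[0] = 594` → a = [594, 5, 1, 7] (same object as b, c); b = [594, 5, 1, 7] (same object as a, c); c = [594, 5, 1, 7] (same object as a, b)
`b.append(692)` → a = [594, 5, 1, 7, 692] (same object as b, c); b = [594, 5, 1, 7, 692] (same object as a, c); c = [594, 5, 1, 7, 692] (same object as a, b)
`print(a)` → prints [594, 5, 1, 7, 692]
`print(c)` → prints [594, 5, 1, 7, 692]

Answer:
[594, 5, 1, 7, 692]
[594, 5, 1, 7, 692]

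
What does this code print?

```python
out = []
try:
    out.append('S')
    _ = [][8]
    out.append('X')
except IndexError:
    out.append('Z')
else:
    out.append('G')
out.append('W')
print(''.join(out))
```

Execution trace: 'S' (try body) → 'Z' (except IndexError) → 'W' (after the try/except). Output: SZW

Answer: SZW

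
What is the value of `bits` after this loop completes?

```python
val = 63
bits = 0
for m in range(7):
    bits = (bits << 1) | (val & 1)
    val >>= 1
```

Reverse lowest 7 bits of 63
`bits` takes the values: 0 → 1 → 3 → 7 → 15 → 31 → 63 → 126

Answer: 126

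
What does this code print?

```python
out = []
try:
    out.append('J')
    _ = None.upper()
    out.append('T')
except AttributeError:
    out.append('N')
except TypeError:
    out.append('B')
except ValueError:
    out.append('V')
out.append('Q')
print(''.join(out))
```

Execution trace: 'J' (try body) → 'N' (except AttributeError) → 'Q' (after the try/except). Output: JNQ

Answer: JNQ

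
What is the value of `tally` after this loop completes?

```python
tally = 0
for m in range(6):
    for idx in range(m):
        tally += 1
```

Triangle number: 0+1+2+...+5
`tally` takes the values: 0 → 1 → 2 → 3 → 4 → 5 → 6 → 7 → 8 → 9 → 10 → 11 → 12 → 13 → 14 → 15

Answer: 15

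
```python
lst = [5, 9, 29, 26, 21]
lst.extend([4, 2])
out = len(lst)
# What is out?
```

Trace:
`lst = [5, 9, 29, 26, 21]` → lst = [5, 9, 29, 26, 21]
`lst.extend([4, 2])` → lst = [5, 9, 29, 26, 21, 4, 2]
`out = len(lst)` → out = 7
So out = 7

Answer: 7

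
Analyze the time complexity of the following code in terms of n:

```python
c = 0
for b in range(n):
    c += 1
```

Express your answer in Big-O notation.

Each loop level contributes: n. Multiplying the contributions gives O(n).

Answer: O(n)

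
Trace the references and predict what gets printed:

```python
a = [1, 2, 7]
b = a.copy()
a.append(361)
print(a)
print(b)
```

Key concept: list.copy() creates independent copy.
Step by step:
`a = [1, 2, 7]` → a = [1, 2, 7]
`b = a.copy()` → b = [1, 2, 7]
`a.append(361)` → a = [1, 2, 7, 361]
`print(a)` → prints [1, 2, 7, 361]
`print(b)` → prints [1, 2, 7]

Answer:
[1, 2, 7, 361]
[1, 2, 7]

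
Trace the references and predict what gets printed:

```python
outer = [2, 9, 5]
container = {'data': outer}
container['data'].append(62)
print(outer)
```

Key concept: dict holds reference to list.
Step by step:
`outer = [2, 9, 5]` → outer = [2, 9, 5]
`container = {'data': outer}` → container = {'data': [2, 9, 5]}
`container['data'].append(62)` → outer = [2, 9, 5, 62]; container = {'data': [2, 9, 5, 62]}
`print(outer)` → prints [2, 9, 5, 62]

Answer: [2, 9, 5, 62]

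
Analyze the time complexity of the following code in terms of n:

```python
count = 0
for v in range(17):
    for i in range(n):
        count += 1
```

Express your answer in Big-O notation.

Each loop level contributes: 1 × n. Multiplying the contributions gives O(n).

Answer: O(n)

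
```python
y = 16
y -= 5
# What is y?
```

Trace:
`y = 16` → y = 16
`y -= 5` → y = 11
So y = 11

Answer: 11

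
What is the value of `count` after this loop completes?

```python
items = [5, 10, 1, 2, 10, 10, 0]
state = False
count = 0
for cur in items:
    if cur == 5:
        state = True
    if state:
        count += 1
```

Count elements after first 5 in [5, 10, 1, 2, 10, 10, 0]
`count` takes the values: 0 → 1 → 2 → 3 → 4 → 5 → 6 → 7

Answer: 7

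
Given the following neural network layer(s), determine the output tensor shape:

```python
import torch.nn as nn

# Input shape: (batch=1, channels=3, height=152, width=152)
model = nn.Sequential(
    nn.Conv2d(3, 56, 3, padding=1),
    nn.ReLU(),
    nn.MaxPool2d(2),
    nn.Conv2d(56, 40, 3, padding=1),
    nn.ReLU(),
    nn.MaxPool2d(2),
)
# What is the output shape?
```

Input: (1, 3, 152, 152) -> after first Conv2d: (1, 56, 152, 152) -> after first MaxPool2d: (1, 56, 76, 76) -> after second Conv2d: (1, 40, 76, 76) -> Output: (1, 40, 38, 38)

Answer: (1, 40, 38, 38)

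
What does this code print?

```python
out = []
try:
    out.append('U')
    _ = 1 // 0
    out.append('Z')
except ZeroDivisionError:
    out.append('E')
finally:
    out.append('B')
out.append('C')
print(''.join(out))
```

Execution trace: 'U' (try body) → 'E' (except ZeroDivisionError) → 'B' (finally) → 'C' (after the try/except). Output: UEBC

Answer: UEBC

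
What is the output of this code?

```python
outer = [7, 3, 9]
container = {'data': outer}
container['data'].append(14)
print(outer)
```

Key concept: dict holds reference to list.
Step by step:
`outer = [7, 3, 9]` → outer = [7, 3, 9]
`container = {'data': outer}` → container = {'data': [7, 3, 9]}
`container['data'].append(14)` → outer = [7, 3, 9, 14]; container = {'data': [7, 3, 9, 14]}
`print(outer)` → prints [7, 3, 9, 14]

Answer: [7, 3, 9, 14]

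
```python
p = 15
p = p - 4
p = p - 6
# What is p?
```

Trace:
`p = 15` → p = 15
`p = p - 4` → p = 11
`p = p - 6` → p = 5
So p = 5

Answer: 5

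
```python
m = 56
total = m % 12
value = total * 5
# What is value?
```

Trace:
`m = 56` → m = 56
`total = m % 12` → total = 8
`value = total * 5` → value = 40
So value = 40

Answer: 40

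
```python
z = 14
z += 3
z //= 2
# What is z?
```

Trace:
`z = 14` → z = 14
`z += 3` → z = 17
`z //= 2` → z = 8
So z = 8

Answer: 8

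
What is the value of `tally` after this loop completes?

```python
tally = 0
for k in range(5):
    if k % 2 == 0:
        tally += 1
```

Count numbers divisible by 2 in range(5)
`tally` takes the values: 0 → 1 → 2 → 3

Answer: 3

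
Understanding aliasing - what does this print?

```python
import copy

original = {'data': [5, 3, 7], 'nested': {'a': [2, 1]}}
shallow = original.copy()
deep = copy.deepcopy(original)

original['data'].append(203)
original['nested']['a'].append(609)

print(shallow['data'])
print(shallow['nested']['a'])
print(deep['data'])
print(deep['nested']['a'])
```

Key concept: comparing shallow vs deep copy.
Step by step:
`original = {'data': [5, 3, 7], 'nested': {'a': [2, 1]}}` → original = {'data': [5, 3, 7], 'nested': {'a': [2, 1]}}
`shallow = original.copy()` → shallow = {'data': [5, 3, 7], 'nested': {'a': [2, 1]}}
`deep = copy.deepcopy(original)` → deep = {'data': [5, 3, 7], 'nested': {'a': [2, 1]}}
`original['data'].append(203)` → original = {'data': [5, 3, 7, 203], 'nested': {'a': [2, 1]}}; shallow = {'data': [5, 3, 7, 203], 'nested': {'a': [2, 1]}}
`original['nested']['a'].append(609)` → original = {'data': [5, 3, 7, 203], 'nested': {'a': [2, 1, 609]}}; shallow = {'data': [5, 3, 7, 203], 'nested': {'a': [2, 1, 609]}}
`print(shallow['data'])` → prints [5, 3, 7, 203]
`print(shallow['nested']['a'])` → prints [2, 1, 609]
`print(deep['data'])` → prints [5, 3, 7]
`print(deep['nested']['a'])` → prints [2, 1]

Answer:
[5, 3, 7, 203]
[2, 1, 609]
[5, 3, 7]
[2, 1]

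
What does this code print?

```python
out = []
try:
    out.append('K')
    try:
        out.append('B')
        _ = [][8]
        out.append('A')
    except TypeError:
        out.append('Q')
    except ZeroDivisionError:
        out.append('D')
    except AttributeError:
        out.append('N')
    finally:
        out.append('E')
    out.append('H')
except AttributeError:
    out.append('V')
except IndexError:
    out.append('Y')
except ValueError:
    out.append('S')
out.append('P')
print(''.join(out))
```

Execution trace: 'K' (try body) → 'B' (inner try body) → 'E' (inner finally) → 'Y' (except IndexError) → 'P' (after the try/except). Output: KBEYP

Answer: KBEYP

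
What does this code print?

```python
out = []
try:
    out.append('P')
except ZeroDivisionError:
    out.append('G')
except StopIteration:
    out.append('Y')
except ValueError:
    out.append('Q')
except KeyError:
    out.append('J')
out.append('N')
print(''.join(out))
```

Execution trace: 'P' (try body, no exception) → 'N' (after the try/except). Output: PN

Answer: PN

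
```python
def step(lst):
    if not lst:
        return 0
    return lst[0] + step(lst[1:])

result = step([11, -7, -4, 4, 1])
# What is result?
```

11 + (-7) + (-4) + 4 + 1 + 0 = 5

Answer: 5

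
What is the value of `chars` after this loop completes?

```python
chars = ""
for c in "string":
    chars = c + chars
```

Reverse 'string'
`chars` takes the values: "" → "s" → "ts" → "rts" → "irts" → "nirts" → "gnirts"

Answer: "gnirts"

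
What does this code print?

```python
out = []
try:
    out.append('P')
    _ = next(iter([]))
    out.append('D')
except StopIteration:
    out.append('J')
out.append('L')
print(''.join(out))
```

Execution trace: 'P' (try body) → 'J' (except StopIteration) → 'L' (after the try/except). Output: PJL

Answer: PJL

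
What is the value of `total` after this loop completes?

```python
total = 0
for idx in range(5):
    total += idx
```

Sum of 0 to 4 = 10
`total` takes the values: 0 → 1 → 3 → 6 → 10

Answer: 10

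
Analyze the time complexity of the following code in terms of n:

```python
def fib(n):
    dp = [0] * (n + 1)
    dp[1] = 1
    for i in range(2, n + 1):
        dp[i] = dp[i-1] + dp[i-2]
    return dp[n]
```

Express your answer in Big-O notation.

This is Dynamic programming Fibonacci. Time complexity: O(n).

Answer: O(n)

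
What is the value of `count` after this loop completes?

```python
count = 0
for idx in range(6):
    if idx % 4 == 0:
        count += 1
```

Count numbers divisible by 4 in range(6)
`count` takes the values: 0 → 1 → 2

Answer: 2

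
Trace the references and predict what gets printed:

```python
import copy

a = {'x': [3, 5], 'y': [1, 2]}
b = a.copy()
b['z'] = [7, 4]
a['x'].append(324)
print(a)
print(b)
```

Key concept: shallow copy of dict with mutable values.
Step by step:
`a = {'x': [3, 5], 'y': [1, 2]}` → a = {'x': [3, 5], 'y': [1, 2]}
`b = a.copy()` → b = {'x': [3, 5], 'y': [1, 2]}
`b['z'] = [7, 4]` → b = {'x': [3, 5], 'y': [1, 2], 'z': [7, 4]}
`a['x'].append(324)` → a = {'x': [3, 5, 324], 'y': [1, 2]}; b = {'x': [3, 5, 324], 'y': [1, 2], 'z': [7, 4]}
`print(a)` → prints {'x': [3, 5, 324], 'y': [1, 2]}
`print(b)` → prints {'x': [3, 5, 324], 'y': [1, 2], 'z': [7, 4]}

Answer:
{'x': [3, 5, 324], 'y': [1, 2]}
{'x': [3, 5, 324], 'y': [1, 2], 'z': [7, 4]}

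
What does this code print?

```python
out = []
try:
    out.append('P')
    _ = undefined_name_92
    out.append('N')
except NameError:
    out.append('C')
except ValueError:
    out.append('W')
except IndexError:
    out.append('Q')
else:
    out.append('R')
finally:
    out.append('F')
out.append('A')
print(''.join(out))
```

Execution trace: 'P' (try body) → 'C' (except NameError) → 'F' (finally) → 'A' (after the try/except). Output: PCFA

Answer: PCFA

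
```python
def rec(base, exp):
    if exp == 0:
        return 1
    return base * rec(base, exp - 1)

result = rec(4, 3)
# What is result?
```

rec(4, 3) = 4 * 4 * 4 = 64

Answer: 64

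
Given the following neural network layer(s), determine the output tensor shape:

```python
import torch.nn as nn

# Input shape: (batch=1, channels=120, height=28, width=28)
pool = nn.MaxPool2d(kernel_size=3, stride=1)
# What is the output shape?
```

Input: (1, 120, 28, 28) -> Output: (1, 120, 26, 26)

Answer: (1, 120, 26, 26)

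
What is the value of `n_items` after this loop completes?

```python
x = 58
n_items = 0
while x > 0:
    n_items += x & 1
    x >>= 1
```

Count set bits in 58 (binary: 0b111010)
`n_items` takes the values: 0 → 1 → 2 → 3 → 4

Answer: 4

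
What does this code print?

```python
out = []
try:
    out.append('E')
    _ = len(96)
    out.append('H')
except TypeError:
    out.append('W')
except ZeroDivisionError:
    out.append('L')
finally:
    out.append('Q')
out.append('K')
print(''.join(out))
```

Execution trace: 'E' (try body) → 'W' (except TypeError) → 'Q' (finally) → 'K' (after the try/except). Output: EWQK

Answer: EWQK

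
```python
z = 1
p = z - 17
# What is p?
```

Trace:
`z = 1` → z = 1
`p = z - 17` → p = -16
So p = -16

Answer: -16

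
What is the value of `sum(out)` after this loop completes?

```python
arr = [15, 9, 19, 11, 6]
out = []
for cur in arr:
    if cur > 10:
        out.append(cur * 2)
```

Sum of doubled values > 10
`out` takes the values: [] → [30] → [30, 38] → [30, 38, 22]
So `sum(out)` = 90

Answer: 90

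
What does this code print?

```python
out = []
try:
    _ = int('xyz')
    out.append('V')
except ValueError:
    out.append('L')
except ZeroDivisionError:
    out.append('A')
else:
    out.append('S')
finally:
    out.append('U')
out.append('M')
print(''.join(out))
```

Execution trace: 'L' (except ValueError) → 'U' (finally) → 'M' (after the try/except). Output: LUM

Answer: LUM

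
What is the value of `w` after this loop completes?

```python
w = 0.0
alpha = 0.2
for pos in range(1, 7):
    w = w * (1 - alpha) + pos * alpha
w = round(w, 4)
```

Moving average with lr=0.2
`w` takes the values: 0.0 → 0.2 → 0.56 → 1.048 → 1.6384 → 2.31072 → 3.048576 → 3.0486

Answer: 3.0486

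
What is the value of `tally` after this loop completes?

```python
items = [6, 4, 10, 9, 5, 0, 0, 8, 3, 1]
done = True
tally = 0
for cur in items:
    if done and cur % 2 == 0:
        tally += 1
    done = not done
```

Count even values at even positions
`tally` takes the values: 0 → 1 → 2 → 3

Answer: 3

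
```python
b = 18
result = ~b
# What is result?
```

Trace:
`b = 18` → b = 18
`result = ~b` → result = -19
So result = -19

Answer: -19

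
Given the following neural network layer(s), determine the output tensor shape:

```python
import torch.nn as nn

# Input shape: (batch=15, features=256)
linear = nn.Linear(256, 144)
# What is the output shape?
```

Input: (15, 256) -> Output: (15, 144)

Answer: (15, 144)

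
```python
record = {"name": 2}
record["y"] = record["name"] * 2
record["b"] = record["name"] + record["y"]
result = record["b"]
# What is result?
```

Trace:
`record = {"name": 2}` → record = {'name': 2}
`record["y"] = record["name"] * 2` → record = {'name': 2, 'y': 4}
`record["b"] = record["name"] + record["y"]` → record = {'name': 2, 'y': 4, 'b': 6}
`result = record["b"]` → result = 6
So result = 6

Answer: 6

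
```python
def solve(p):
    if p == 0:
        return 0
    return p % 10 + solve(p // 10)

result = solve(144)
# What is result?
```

Sum of digits of 144: 4 + 4 + 1 = 9

Answer: 9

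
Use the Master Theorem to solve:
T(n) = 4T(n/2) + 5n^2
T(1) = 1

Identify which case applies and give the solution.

a=4, b=2, f(n)=5n^2. log_2(4) = 2. Since c=2 = 2, Case 2 applies: T(n) = Θ(n^log_b(a) · log n) = O(n^2 log n).

Answer: O(n^2 log n) - Case 2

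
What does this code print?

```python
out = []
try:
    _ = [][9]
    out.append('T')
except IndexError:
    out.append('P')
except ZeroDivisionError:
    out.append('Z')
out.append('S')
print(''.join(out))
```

Execution trace: 'P' (except IndexError) → 'S' (after the try/except). Output: PS

Answer: PS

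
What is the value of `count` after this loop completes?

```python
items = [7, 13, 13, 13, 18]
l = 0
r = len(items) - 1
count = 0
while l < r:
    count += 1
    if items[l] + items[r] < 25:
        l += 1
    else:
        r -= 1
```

Steps to find pair summing to 25
`count` takes the values: 0 → 1 → 2 → 3 → 4

Answer: 4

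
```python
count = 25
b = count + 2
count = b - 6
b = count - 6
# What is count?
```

Trace:
`count = 25` → count = 25
`b = count + 2` → b = 27
`count = b - 6` → count = 21
`b = count - 6` → b = 15
So count = 21

Answer: 21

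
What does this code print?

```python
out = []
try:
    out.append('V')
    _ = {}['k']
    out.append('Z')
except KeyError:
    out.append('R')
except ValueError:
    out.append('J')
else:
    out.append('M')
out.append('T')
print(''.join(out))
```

Execution trace: 'V' (try body) → 'R' (except KeyError) → 'T' (after the try/except). Output: VRT

Answer: VRT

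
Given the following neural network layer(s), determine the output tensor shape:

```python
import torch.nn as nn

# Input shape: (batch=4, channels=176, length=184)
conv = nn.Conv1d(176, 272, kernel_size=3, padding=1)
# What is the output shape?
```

Input: (4, 176, 184) -> Output: (4, 272, 184)

Answer: (4, 272, 184)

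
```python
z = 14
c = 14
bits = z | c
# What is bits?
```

Trace:
`z = 14` → z = 14
`c = 14` → c = 14
`bits = z | c` → bits = 14
So bits = 14

Answer: 14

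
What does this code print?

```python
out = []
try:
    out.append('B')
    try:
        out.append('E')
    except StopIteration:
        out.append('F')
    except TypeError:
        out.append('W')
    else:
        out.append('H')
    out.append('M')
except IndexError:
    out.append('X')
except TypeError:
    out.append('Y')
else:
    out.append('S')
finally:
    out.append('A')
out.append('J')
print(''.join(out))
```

Execution trace: 'B' (try body) → 'E' (inner try body, no exception) → 'H' (inner else) → 'M' (try body, no exception) → 'S' (else) → 'A' (finally) → 'J' (after the try/except). Output: BEHMSAJ

Answer: BEHMSAJ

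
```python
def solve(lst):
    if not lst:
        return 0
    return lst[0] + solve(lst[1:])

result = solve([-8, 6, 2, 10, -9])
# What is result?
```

(-8) + 6 + 2 + 10 + (-9) + 0 = 1

Answer: 1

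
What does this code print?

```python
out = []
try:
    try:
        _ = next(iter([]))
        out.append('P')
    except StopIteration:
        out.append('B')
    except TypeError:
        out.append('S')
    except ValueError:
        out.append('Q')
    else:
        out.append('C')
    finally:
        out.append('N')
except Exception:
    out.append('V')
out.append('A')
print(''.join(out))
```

Execution trace: 'B' (inner except StopIteration) → 'N' (inner finally) → 'A' (after the try/except). Output: BNA

Answer: BNA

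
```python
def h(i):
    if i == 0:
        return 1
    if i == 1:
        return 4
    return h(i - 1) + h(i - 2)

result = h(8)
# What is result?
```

Build up from base cases: h(0)=1, h(1)=4, h(2)=5, h(3)=9, h(4)=14, h(5)=23, h(6)=37, ..., h(8)=97

Answer: 97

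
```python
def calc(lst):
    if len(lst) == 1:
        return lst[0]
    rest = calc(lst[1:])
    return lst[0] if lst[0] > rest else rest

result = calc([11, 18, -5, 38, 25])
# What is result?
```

Recursive max over [11, 18, -5, 38, 25] = 38

Answer: 38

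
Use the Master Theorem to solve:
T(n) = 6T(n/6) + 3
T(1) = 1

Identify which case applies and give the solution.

a=6, b=6, f(n)=3. log_6(6) = 1. Since c=0 < 1, Case 1 applies: T(n) = Θ(n^log_b(a)) = O(n).

Answer: O(n) - Case 1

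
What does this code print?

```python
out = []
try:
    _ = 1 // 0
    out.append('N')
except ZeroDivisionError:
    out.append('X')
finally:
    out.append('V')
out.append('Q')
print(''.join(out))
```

Execution trace: 'X' (except ZeroDivisionError) → 'V' (finally) → 'Q' (after the try/except). Output: XVQ

Answer: XVQ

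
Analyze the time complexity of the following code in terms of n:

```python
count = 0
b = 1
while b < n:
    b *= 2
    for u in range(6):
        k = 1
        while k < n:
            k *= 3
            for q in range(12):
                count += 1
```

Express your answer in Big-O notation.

Each loop level contributes: log n × 1 × log n × 1. Multiplying the contributions gives O(log² n).

Answer: O(log² n)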